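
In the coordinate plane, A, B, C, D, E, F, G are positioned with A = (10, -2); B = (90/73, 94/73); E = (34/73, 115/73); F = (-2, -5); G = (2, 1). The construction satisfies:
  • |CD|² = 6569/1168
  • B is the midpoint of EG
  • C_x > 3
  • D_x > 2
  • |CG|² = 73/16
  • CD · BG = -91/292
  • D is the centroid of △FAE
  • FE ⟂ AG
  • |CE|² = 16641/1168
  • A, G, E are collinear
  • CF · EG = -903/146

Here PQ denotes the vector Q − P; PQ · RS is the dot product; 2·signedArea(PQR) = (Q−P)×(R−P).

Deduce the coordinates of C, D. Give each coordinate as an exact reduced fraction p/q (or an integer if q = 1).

C = (4, 1/4)
D = (206/73, -132/73)

1. C_x = 4  [line -112/73·x + 42/73·y + 875/146 = 0 ∩ |CG|² = 73/16]
2. C_y = 1/4  [line -112/73·x + 42/73·y + 875/146 = 0 ∩ |CG|² = 73/16]
   → C = (4, 1/4)
3. D_x = 206/73  [CD · BG = -91/292 ∩ D is the centroid of △FAE]
4. D_y = -132/73  [CD · BG = -91/292 ∩ D is the centroid of △FAE]
   → D = (206/73, -132/73)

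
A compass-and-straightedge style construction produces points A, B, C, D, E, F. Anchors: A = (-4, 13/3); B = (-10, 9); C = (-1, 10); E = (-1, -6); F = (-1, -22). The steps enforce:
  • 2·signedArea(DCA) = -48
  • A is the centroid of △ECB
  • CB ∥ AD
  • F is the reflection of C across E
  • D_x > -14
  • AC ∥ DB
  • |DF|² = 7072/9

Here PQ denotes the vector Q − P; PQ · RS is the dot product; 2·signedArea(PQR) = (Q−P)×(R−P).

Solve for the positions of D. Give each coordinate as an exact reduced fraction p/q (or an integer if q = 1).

1. D_x = -13  [AC ∥ DB ∩ CB ∥ AD]
2. D_y = 10/3  [AC ∥ DB ∩ CB ∥ AD]
   → D = (-13, 10/3)

D = (-13, 10/3)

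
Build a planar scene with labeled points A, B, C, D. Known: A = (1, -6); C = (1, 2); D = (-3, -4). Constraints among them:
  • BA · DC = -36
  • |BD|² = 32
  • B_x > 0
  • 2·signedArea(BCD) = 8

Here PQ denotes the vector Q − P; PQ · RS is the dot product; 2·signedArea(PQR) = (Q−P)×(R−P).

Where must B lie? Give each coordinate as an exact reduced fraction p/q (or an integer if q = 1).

B = (1, 0)

1. B_x = 1  [2·signedArea(BCD) = 8 ∩ BA · DC = -36]
2. B_y = 0  [2·signedArea(BCD) = 8 ∩ BA · DC = -36]
   → B = (1, 0)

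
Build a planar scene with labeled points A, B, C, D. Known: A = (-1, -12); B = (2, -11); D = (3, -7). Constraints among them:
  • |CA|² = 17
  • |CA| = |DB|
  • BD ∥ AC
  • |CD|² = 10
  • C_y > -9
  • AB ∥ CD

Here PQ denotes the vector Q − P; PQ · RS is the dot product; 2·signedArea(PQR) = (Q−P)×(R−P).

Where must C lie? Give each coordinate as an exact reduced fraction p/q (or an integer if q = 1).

1. C_x = 0  [AB ∥ CD ∩ BD ∥ AC]
2. C_y = -8  [AB ∥ CD ∩ BD ∥ AC]
   → C = (0, -8)

C = (0, -8)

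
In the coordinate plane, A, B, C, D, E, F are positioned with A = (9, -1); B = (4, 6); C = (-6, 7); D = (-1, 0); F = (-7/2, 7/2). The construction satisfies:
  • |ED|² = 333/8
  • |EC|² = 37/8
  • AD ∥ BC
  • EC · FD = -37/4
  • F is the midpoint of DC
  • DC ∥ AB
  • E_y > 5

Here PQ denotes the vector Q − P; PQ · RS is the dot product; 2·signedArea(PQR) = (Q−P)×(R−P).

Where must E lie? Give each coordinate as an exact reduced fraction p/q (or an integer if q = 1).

E = (-19/4, 21/4)

1. E_x = -19/4  [line -5/2·x + 7/2·y + -121/4 = 0 ∩ |EC|² = 37/8]
2. E_y = 21/4  [line -5/2·x + 7/2·y + -121/4 = 0 ∩ |EC|² = 37/8]
   → E = (-19/4, 21/4)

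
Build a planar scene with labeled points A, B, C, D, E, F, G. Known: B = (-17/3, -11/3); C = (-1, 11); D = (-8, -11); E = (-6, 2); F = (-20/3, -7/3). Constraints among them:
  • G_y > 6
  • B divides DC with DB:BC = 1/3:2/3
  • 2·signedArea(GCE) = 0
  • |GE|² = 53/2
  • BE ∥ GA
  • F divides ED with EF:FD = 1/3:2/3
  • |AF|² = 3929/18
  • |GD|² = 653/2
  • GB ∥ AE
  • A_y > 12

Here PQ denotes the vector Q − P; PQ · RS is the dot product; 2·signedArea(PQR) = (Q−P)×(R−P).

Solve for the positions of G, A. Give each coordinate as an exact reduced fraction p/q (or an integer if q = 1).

1. G_x = -7/2  [line 9·x + -5·y + 64 = 0 ∩ |GE|² = 53/2]
2. G_y = 13/2  [line 9·x + -5·y + 64 = 0 ∩ |GE|² = 53/2]
   → G = (-7/2, 13/2)
3. A_x = -23/6  [GB ∥ AE ∩ BE ∥ GA]
4. A_y = 73/6  [GB ∥ AE ∩ BE ∥ GA]
   → A = (-23/6, 73/6)

A = (-23/6, 73/6)
G = (-7/2, 13/2)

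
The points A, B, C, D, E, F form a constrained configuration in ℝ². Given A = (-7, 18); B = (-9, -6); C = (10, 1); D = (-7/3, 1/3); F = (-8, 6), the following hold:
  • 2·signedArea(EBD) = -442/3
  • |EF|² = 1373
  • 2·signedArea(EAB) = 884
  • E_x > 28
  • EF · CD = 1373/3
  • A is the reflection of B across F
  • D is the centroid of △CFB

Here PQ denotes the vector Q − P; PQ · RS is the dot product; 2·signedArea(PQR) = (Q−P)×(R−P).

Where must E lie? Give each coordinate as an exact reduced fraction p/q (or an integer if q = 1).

1. E_x = 29  [2·signedArea(EAB) = 884 ∩ EF · CD = 1373/3]
2. E_y = 8  [2·signedArea(EAB) = 884 ∩ EF · CD = 1373/3]
   → E = (29, 8)

E = (29, 8)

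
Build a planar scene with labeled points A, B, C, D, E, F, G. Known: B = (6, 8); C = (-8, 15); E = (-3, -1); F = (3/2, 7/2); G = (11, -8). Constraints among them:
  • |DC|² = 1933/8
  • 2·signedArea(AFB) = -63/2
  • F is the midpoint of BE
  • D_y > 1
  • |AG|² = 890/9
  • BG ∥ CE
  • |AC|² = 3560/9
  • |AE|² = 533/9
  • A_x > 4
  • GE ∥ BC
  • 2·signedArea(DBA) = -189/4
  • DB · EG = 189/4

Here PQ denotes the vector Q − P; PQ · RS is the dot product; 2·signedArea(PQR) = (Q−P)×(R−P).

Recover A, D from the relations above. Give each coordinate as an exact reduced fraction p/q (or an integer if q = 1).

1. A_x = 14/3  [line -9/2·x + 9/2·y + 45/2 = 0 ∩ |AE|² = 533/9]
2. A_y = -1/3  [line -9/2·x + 9/2·y + 45/2 = 0 ∩ |AE|² = 533/9]
   → A = (14/3, -1/3)
3. D_x = -3/4  [2·signedArea(DBA) = -189/4 ∩ DB · EG = 189/4]
4. D_y = 5/4  [2·signedArea(DBA) = -189/4 ∩ DB · EG = 189/4]
   → D = (-3/4, 5/4)

A = (14/3, -1/3)
D = (-3/4, 5/4)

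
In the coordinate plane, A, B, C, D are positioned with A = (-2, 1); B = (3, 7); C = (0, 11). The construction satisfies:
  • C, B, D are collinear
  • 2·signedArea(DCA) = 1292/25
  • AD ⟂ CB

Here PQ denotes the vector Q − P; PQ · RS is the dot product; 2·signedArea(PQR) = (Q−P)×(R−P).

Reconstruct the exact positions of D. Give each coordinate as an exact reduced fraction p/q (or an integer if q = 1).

1. D_x = 102/25  [C, B, D are collinear ∩ AD ⟂ CB]
2. D_y = 139/25  [C, B, D are collinear ∩ AD ⟂ CB]
   → D = (102/25, 139/25)

D = (102/25, 139/25)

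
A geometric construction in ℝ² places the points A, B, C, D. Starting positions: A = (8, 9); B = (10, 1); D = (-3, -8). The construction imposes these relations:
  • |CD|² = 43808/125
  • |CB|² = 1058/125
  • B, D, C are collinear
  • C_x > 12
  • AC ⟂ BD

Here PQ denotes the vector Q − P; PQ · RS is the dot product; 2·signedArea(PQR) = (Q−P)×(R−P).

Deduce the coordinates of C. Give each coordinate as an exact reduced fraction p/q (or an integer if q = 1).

1. C_x = 1549/125  [B, D, C are collinear ∩ AC ⟂ BD]
2. C_y = 332/125  [B, D, C are collinear ∩ AC ⟂ BD]
   → C = (1549/125, 332/125)

C = (1549/125, 332/125)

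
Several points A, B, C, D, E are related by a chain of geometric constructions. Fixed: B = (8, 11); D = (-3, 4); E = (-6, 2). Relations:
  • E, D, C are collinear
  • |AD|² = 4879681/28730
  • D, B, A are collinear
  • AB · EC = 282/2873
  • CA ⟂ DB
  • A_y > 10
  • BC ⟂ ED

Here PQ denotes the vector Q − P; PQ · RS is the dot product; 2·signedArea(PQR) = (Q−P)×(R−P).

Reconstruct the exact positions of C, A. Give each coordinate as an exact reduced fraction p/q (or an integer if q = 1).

A = (17669/2210, 24303/2210)
C = (102/13, 146/13)

1. C_x = 102/13  [E, D, C are collinear ∩ BC ⟂ ED]
2. C_y = 146/13  [E, D, C are collinear ∩ BC ⟂ ED]
   → C = (102/13, 146/13)
3. A_x = 17669/2210  [D, B, A are collinear ∩ CA ⟂ DB]
4. A_y = 24303/2210  [D, B, A are collinear ∩ CA ⟂ DB]
   → A = (17669/2210, 24303/2210)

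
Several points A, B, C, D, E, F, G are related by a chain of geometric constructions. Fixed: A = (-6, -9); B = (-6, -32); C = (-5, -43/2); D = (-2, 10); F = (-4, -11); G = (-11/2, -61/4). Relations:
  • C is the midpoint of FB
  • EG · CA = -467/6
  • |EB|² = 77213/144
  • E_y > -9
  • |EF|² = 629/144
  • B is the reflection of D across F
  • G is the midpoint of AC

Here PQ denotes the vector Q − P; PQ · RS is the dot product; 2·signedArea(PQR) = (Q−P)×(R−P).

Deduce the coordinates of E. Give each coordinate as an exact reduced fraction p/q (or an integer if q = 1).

1. E_x = -25/6  [line 1·x + -25/2·y + -2575/24 = 0 ∩ |EF|² = 629/144]
2. E_y = -107/12  [line 1·x + -25/2·y + -2575/24 = 0 ∩ |EF|² = 629/144]
   → E = (-25/6, -107/12)

E = (-25/6, -107/12)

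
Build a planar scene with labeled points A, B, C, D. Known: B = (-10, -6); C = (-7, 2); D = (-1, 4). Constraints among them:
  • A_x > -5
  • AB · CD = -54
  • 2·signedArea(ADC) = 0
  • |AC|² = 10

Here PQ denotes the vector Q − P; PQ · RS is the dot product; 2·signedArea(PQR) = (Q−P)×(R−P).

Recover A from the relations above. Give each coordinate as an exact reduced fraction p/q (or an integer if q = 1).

1. A_x = -4  [2·signedArea(ADC) = 0 ∩ AB · CD = -54]
2. A_y = 3  [2·signedArea(ADC) = 0 ∩ AB · CD = -54]
   → A = (-4, 3)

A = (-4, 3)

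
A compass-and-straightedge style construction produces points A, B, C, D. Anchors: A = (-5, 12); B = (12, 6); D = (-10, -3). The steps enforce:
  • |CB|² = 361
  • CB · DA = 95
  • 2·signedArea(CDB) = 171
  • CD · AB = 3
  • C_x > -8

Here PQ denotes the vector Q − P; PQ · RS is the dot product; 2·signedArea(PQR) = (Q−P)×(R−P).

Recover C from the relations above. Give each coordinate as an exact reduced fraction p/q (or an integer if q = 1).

1. C_x = -7  [2·signedArea(CDB) = 171 ∩ CD · AB = 3]
2. C_y = 6  [2·signedArea(CDB) = 171 ∩ CD · AB = 3]
   → C = (-7, 6)

C = (-7, 6)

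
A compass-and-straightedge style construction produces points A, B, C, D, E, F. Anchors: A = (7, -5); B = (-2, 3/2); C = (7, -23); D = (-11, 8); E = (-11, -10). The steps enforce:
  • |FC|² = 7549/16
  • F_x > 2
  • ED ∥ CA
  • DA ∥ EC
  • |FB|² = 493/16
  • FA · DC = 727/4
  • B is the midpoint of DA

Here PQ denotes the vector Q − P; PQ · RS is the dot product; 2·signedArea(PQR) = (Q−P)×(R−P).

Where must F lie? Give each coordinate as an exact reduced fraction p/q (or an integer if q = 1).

1. F_x = 5/2  [line -18·x + 31·y + 397/4 = 0 ∩ |FB|² = 493/16]
2. F_y = -7/4  [line -18·x + 31·y + 397/4 = 0 ∩ |FB|² = 493/16]
   → F = (5/2, -7/4)

F = (5/2, -7/4)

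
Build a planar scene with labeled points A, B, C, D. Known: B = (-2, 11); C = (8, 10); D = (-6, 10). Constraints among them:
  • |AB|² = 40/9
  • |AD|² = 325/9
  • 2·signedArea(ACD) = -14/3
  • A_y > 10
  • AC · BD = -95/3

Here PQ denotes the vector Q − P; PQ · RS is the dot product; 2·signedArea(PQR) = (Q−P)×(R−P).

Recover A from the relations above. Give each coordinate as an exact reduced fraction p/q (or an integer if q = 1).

A = (0, 31/3)

1. A_x = 0  [2·signedArea(ACD) = -14/3 ∩ AC · BD = -95/3]
2. A_y = 31/3  [2·signedArea(ACD) = -14/3 ∩ AC · BD = -95/3]
   → A = (0, 31/3)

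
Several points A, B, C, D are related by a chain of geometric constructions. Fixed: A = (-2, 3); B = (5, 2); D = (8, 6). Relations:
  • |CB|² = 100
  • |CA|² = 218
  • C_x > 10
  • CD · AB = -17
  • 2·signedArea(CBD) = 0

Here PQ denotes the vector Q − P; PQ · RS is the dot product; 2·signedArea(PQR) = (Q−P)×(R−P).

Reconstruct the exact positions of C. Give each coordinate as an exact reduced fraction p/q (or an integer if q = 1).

1. C_x = 11  [2·signedArea(CBD) = 0 ∩ CD · AB = -17]
2. C_y = 10  [2·signedArea(CBD) = 0 ∩ CD · AB = -17]
   → C = (11, 10)

C = (11, 10)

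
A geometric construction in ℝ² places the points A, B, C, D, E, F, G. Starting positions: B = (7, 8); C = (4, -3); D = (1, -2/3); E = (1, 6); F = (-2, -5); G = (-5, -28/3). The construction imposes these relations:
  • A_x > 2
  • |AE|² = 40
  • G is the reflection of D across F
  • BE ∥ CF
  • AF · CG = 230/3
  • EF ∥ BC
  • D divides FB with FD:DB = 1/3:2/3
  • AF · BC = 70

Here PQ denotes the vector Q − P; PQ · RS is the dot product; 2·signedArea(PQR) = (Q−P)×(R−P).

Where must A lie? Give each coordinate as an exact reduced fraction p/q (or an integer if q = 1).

A = (3, 0)

1. A_x = 3  [AF · CG = 230/3 ∩ AF · BC = 70]
2. A_y = 0  [AF · CG = 230/3 ∩ AF · BC = 70]
   → A = (3, 0)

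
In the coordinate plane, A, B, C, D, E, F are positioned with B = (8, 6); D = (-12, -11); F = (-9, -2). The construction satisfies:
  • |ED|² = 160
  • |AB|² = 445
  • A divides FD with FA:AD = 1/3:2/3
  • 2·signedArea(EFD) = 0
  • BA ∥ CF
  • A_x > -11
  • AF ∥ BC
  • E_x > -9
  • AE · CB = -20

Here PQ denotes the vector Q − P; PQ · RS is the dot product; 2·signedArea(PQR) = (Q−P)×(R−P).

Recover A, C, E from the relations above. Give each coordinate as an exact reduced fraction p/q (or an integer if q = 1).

A = (-10, -5)
C = (9, 9)
E = (-8, 1)

1. A_x = -10  [A divides FD with FA:AD = 1/3:2/3]
2. A_y = -5  [A divides FD with FA:AD = 1/3:2/3]
   → A = (-10, -5)
3. C_x = 9  [BA ∥ CF ∩ AF ∥ BC]
4. C_y = 9  [BA ∥ CF ∩ AF ∥ BC]
   → C = (9, 9)
5. E_x = -8  [2·signedArea(EFD) = 0 ∩ AE · CB = -20]
6. E_y = 1  [2·signedArea(EFD) = 0 ∩ AE · CB = -20]
   → E = (-8, 1)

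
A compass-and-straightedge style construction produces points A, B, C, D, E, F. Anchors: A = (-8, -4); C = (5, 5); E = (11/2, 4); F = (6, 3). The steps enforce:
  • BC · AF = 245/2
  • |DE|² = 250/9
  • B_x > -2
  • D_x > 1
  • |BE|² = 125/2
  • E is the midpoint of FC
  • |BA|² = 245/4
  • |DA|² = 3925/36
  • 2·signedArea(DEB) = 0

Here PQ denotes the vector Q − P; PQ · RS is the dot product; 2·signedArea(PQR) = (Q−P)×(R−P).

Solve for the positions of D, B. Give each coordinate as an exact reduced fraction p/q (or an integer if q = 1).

1. B_x = -1  [line -14·x + -7·y + -35/2 = 0 ∩ |BA|² = 245/4]
2. B_y = -1/2  [line -14·x + -7·y + -35/2 = 0 ∩ |BA|² = 245/4]
   → B = (-1, -1/2)
3. D_x = 7/6  [line 9/2·x + -13/2·y + 5/4 = 0 ∩ |DA|² = 3925/36]
4. D_y = 1  [line 9/2·x + -13/2·y + 5/4 = 0 ∩ |DA|² = 3925/36]
   → D = (7/6, 1)

B = (-1, -1/2)
D = (7/6, 1)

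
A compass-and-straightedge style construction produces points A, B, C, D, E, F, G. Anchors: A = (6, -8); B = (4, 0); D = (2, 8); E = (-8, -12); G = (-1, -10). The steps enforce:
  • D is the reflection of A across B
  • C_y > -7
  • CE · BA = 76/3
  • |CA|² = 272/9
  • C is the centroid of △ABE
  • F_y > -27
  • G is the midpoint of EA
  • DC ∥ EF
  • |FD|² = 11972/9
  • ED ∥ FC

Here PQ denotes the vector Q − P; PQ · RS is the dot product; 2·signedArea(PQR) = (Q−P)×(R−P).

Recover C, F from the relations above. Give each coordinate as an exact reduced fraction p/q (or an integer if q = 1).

C = (2/3, -20/3)
F = (-28/3, -80/3)

1. C_x = 2/3  [C is the centroid of △ABE]
2. C_y = -20/3  [C is the centroid of △ABE]
   → C = (2/3, -20/3)
3. F_x = -28/3  [ED ∥ FC ∩ DC ∥ EF]
4. F_y = -80/3  [ED ∥ FC ∩ DC ∥ EF]
   → F = (-28/3, -80/3)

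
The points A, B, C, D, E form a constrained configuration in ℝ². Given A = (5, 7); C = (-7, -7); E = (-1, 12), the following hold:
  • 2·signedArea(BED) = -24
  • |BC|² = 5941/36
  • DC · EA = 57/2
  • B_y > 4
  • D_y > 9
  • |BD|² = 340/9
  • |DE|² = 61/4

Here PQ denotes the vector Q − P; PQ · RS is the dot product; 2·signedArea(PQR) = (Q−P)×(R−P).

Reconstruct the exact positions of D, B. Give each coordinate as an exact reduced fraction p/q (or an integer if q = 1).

1. D_x = 2  [line -6·x + 5·y + -71/2 = 0 ∩ |DE|² = 61/4]
2. D_y = 19/2  [line -6·x + 5·y + -71/2 = 0 ∩ |DE|² = 61/4]
   → D = (2, 19/2)
3. B_x = -2  [line 5/2·x + 3·y + -19/2 = 0 ∩ |BC|² = 5941/36]
4. B_y = 29/6  [line 5/2·x + 3·y + -19/2 = 0 ∩ |BC|² = 5941/36]
   → B = (-2, 29/6)

B = (-2, 29/6)
D = (2, 19/2)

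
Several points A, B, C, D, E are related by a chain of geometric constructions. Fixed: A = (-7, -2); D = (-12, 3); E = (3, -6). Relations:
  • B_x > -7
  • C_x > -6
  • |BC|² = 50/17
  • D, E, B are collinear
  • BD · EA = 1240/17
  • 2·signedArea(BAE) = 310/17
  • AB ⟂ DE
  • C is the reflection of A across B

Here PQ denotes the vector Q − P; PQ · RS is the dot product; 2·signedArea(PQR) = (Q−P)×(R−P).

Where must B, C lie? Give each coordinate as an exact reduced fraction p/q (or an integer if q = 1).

B = (-104/17, -9/17)
C = (-89/17, 16/17)

1. B_x = -104/17  [D, E, B are collinear ∩ AB ⟂ DE]
2. B_y = -9/17  [D, E, B are collinear ∩ AB ⟂ DE]
   → B = (-104/17, -9/17)
3. C_x = -89/17  [C is the reflection of A across B]
4. C_y = 16/17  [C is the reflection of A across B]
   → C = (-89/17, 16/17)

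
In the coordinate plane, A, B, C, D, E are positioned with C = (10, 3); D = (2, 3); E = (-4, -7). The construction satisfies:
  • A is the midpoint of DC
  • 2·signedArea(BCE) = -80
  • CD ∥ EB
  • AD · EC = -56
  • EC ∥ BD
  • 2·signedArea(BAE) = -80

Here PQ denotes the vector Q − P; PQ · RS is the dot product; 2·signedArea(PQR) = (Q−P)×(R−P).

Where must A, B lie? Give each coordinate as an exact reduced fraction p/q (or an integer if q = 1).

1. A_x = 6  [A is the midpoint of DC]
2. A_y = 3  [A is the midpoint of DC]
   → A = (6, 3)
3. B_x = -12  [EC ∥ BD ∩ CD ∥ EB]
4. B_y = -7  [EC ∥ BD ∩ CD ∥ EB]
   → B = (-12, -7)

A = (6, 3)
B = (-12, -7)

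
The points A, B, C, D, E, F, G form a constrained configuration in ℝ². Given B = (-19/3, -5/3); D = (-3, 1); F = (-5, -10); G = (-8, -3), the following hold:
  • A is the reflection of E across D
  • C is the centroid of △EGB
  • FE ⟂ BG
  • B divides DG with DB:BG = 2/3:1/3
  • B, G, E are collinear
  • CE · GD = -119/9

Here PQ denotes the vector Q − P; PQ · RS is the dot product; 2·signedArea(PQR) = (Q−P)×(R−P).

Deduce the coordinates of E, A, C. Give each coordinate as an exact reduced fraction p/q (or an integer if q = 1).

1. E_x = -393/41  [B, G, E are collinear ∩ FE ⟂ BG]
2. E_y = -175/41  [B, G, E are collinear ∩ FE ⟂ BG]
   → E = (-393/41, -175/41)
3. A_x = 147/41  [A is the reflection of E across D]
4. A_y = 257/41  [A is the reflection of E across D]
   → A = (147/41, 257/41)
5. C_x = -2942/369  [C is the centroid of △EGB]
6. C_y = -1099/369  [C is the centroid of △EGB]
   → C = (-2942/369, -1099/369)

A = (147/41, 257/41)
C = (-2942/369, -1099/369)
E = (-393/41, -175/41)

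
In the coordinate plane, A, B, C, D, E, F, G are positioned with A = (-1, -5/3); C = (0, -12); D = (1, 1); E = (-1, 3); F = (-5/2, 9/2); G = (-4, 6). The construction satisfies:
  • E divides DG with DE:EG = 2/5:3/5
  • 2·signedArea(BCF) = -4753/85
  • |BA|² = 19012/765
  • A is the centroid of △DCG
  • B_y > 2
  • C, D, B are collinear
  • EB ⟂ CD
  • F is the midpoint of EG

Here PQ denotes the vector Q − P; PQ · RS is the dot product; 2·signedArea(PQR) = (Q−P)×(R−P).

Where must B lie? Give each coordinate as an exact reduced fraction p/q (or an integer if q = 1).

1. B_x = 97/85  [C, D, B are collinear ∩ EB ⟂ CD]
2. B_y = 241/85  [C, D, B are collinear ∩ EB ⟂ CD]
   → B = (97/85, 241/85)

B = (97/85, 241/85)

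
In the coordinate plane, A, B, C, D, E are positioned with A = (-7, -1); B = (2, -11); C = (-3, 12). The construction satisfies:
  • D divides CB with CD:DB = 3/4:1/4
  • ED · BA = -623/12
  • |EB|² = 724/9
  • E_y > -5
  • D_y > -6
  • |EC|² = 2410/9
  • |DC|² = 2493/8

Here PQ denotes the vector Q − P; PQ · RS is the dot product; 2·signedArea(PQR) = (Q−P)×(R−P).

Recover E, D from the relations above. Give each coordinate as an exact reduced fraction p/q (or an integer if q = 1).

D = (3/4, -21/4)
E = (-4, -13/3)

1. D_x = 3/4  [D divides CB with CD:DB = 3/4:1/4]
2. D_y = -21/4  [D divides CB with CD:DB = 3/4:1/4]
   → D = (3/4, -21/4)
3. E_x = -4  [line 9·x + -10·y + -22/3 = 0 ∩ |EB|² = 724/9]
4. E_y = -13/3  [line 9·x + -10·y + -22/3 = 0 ∩ |EB|² = 724/9]
   → E = (-4, -13/3)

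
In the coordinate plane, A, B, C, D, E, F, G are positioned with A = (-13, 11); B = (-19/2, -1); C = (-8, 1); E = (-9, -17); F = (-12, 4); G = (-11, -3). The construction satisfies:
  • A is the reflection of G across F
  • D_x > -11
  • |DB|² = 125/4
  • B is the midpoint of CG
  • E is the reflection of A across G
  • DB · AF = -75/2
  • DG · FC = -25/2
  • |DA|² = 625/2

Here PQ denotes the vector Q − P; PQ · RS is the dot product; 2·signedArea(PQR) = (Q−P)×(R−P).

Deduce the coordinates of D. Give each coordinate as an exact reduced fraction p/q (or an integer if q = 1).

1. D_x = -21/2  [DG · FC = -25/2 ∩ DB · AF = -75/2]
2. D_y = -13/2  [DG · FC = -25/2 ∩ DB · AF = -75/2]
   → D = (-21/2, -13/2)

D = (-21/2, -13/2)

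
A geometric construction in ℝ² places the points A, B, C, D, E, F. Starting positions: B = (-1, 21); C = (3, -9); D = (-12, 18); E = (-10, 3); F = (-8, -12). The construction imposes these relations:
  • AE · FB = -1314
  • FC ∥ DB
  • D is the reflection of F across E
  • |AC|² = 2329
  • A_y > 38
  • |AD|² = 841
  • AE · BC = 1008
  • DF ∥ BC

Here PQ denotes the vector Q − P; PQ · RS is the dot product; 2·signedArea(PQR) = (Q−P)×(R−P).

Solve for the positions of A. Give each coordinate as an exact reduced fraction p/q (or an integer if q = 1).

A = (8, 39)

1. A_x = 8  [AE · BC = 1008 ∩ AE · FB = -1314]
2. A_y = 39  [AE · BC = 1008 ∩ AE · FB = -1314]
   → A = (8, 39)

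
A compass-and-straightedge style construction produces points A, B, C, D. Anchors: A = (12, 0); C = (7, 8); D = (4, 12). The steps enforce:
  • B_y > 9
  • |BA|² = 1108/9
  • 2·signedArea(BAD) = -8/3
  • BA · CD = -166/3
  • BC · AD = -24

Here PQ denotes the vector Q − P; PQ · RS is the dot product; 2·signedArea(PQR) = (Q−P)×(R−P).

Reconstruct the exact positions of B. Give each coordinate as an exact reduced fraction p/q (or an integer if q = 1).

1. B_x = 6  [BC · AD = -24 ∩ BA · CD = -166/3]
2. B_y = 28/3  [BC · AD = -24 ∩ BA · CD = -166/3]
   → B = (6, 28/3)

B = (6, 28/3)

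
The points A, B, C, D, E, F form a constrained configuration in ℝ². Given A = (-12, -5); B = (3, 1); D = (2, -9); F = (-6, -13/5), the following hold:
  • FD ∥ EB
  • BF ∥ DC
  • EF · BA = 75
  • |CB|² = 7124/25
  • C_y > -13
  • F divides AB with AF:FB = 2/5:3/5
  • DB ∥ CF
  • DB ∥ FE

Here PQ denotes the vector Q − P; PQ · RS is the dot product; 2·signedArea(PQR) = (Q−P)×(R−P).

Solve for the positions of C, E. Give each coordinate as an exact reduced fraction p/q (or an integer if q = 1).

C = (-7, -63/5)
E = (-5, 37/5)

1. C_x = -7  [DB ∥ CF ∩ BF ∥ DC]
2. C_y = -63/5  [DB ∥ CF ∩ BF ∥ DC]
   → C = (-7, -63/5)
3. E_x = -5  [FD ∥ EB ∩ DB ∥ FE]
4. E_y = 37/5  [FD ∥ EB ∩ DB ∥ FE]
   → E = (-5, 37/5)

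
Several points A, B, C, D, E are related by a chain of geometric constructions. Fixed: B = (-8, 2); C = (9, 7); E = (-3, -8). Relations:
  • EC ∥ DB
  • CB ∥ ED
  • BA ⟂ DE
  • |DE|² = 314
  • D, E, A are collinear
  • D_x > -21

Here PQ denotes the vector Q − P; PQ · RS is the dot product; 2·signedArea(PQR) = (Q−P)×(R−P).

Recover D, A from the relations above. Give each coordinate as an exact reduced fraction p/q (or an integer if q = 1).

A = (-1537/314, -2687/314)
D = (-20, -13)

1. D_x = -20  [EC ∥ DB ∩ CB ∥ ED]
2. D_y = -13  [EC ∥ DB ∩ CB ∥ ED]
   → D = (-20, -13)
3. A_x = -1537/314  [D, E, A are collinear ∩ BA ⟂ DE]
4. A_y = -2687/314  [D, E, A are collinear ∩ BA ⟂ DE]
   → A = (-1537/314, -2687/314)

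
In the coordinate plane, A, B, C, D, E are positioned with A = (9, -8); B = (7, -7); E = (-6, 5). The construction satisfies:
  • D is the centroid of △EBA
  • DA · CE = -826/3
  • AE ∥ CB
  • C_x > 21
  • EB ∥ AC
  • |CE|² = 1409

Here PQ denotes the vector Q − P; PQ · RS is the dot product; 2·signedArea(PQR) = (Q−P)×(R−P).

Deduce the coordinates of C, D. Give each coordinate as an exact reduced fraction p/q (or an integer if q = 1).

1. C_x = 22  [AE ∥ CB ∩ EB ∥ AC]
2. C_y = -20  [AE ∥ CB ∩ EB ∥ AC]
   → C = (22, -20)
3. D_x = 10/3  [D is the centroid of △EBA]
4. D_y = -10/3  [D is the centroid of △EBA]
   → D = (10/3, -10/3)

C = (22, -20)
D = (10/3, -10/3)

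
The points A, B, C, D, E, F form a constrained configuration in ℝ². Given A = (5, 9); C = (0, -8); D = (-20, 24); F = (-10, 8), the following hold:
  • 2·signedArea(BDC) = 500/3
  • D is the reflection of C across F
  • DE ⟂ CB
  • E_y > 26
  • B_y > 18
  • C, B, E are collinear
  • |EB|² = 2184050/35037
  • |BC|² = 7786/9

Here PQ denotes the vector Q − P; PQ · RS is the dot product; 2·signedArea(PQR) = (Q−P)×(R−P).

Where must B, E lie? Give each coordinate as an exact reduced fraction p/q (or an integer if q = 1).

B = (-35/3, 19)
E = (-57610/3893, 102182/3893)

1. B_x = -35/3  [line 32·x + 20·y + -20/3 = 0 ∩ |BC|² = 7786/9]
2. B_y = 19  [line 32·x + 20·y + -20/3 = 0 ∩ |BC|² = 7786/9]
   → B = (-35/3, 19)
3. E_x = -57610/3893  [C, B, E are collinear ∩ DE ⟂ CB]
4. E_y = 102182/3893  [C, B, E are collinear ∩ DE ⟂ CB]
   → E = (-57610/3893, 102182/3893)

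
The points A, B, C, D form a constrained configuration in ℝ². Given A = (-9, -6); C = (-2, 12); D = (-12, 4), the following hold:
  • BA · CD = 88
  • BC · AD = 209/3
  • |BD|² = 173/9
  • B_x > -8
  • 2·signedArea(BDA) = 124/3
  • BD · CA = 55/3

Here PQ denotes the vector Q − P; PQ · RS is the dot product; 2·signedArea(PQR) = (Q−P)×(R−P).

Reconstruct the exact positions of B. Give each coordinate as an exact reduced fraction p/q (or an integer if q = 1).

B = (-23/3, 10/3)

1. B_x = -23/3  [BC · AD = 209/3 ∩ BA · CD = 88]
2. B_y = 10/3  [BC · AD = 209/3 ∩ BA · CD = 88]
   → B = (-23/3, 10/3)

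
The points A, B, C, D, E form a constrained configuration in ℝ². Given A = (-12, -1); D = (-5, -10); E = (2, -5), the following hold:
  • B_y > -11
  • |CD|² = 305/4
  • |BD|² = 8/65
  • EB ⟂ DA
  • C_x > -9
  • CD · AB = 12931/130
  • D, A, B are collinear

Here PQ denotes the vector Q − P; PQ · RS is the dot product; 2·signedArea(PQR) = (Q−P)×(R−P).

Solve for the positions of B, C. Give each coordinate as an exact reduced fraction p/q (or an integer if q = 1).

1. B_x = -311/65  [D, A, B are collinear ∩ EB ⟂ DA]
2. B_y = -668/65  [D, A, B are collinear ∩ EB ⟂ DA]
   → B = (-311/65, -668/65)
3. C_x = -17/2  [line -469/65·x + 603/65·y + -5561/130 = 0 ∩ |CD|² = 305/4]
4. C_y = -2  [line -469/65·x + 603/65·y + -5561/130 = 0 ∩ |CD|² = 305/4]
   → C = (-17/2, -2)

B = (-311/65, -668/65)
C = (-17/2, -2)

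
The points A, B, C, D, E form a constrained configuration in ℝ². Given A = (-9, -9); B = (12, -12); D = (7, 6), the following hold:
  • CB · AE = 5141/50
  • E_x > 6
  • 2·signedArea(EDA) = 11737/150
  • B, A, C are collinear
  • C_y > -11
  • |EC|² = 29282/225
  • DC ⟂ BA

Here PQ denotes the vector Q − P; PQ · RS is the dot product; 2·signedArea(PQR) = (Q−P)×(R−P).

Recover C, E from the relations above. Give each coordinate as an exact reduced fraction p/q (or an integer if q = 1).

1. C_x = 229/50  [B, A, C are collinear ∩ DC ⟂ BA]
2. C_y = -547/50  [B, A, C are collinear ∩ DC ⟂ BA]
   → C = (229/50, -547/50)
3. E_x = 929/150  [2·signedArea(EDA) = 11737/150 ∩ CB · AE = 5141/50]
4. E_y = 53/150  [2·signedArea(EDA) = 11737/150 ∩ CB · AE = 5141/50]
   → E = (929/150, 53/150)

C = (229/50, -547/50)
E = (929/150, 53/150)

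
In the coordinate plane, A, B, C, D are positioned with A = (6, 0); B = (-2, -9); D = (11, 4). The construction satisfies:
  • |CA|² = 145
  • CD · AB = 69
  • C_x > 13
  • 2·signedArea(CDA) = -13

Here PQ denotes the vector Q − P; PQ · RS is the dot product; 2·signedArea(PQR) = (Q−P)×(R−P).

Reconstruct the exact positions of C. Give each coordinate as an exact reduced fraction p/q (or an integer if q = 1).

C = (14, 9)

1. C_x = 14  [CD · AB = 69 ∩ 2·signedArea(CDA) = -13]
2. C_y = 9  [CD · AB = 69 ∩ 2·signedArea(CDA) = -13]
   → C = (14, 9)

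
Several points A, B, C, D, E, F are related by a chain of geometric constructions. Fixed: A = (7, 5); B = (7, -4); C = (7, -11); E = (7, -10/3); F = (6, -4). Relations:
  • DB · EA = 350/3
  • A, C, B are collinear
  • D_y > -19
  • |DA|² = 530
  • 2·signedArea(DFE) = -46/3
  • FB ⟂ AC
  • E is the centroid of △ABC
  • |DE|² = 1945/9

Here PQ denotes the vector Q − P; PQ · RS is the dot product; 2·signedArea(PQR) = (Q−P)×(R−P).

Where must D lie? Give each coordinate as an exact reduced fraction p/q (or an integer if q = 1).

1. D_x = 8  [2·signedArea(DFE) = -46/3 ∩ DB · EA = 350/3]
2. D_y = -18  [2·signedArea(DFE) = -46/3 ∩ DB · EA = 350/3]
   → D = (8, -18)

D = (8, -18)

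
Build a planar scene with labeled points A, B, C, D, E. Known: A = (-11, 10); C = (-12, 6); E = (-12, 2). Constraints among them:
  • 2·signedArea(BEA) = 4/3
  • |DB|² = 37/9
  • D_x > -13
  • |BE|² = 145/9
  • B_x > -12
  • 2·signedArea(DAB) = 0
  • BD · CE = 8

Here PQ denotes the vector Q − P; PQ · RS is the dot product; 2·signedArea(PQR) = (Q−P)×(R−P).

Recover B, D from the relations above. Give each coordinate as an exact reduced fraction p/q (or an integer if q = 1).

B = (-35/3, 6)
D = (-12, 4)

1. B_x = -35/3  [line -8·x + 1·y + -298/3 = 0 ∩ |BE|² = 145/9]
2. B_y = 6  [line -8·x + 1·y + -298/3 = 0 ∩ |BE|² = 145/9]
   → B = (-35/3, 6)
3. D_x = -12  [BD · CE = 8 ∩ 2·signedArea(DAB) = 0]
4. D_y = 4  [BD · CE = 8 ∩ 2·signedArea(DAB) = 0]
   → D = (-12, 4)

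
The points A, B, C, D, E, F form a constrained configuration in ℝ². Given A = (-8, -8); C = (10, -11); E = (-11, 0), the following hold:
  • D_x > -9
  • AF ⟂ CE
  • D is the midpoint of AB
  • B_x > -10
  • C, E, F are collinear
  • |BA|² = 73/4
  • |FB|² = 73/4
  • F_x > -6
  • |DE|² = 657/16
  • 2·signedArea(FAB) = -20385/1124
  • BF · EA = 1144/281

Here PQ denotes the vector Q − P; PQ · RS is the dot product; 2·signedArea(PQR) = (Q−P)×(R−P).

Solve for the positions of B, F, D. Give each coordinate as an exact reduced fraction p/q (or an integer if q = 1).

1. F_x = -3011/562  [C, E, F are collinear ∩ AF ⟂ CE]
2. F_y = -1661/562  [C, E, F are collinear ∩ AF ⟂ CE]
   → F = (-3011/562, -1661/562)
3. B_x = -19/2  [BF · EA = 1144/281 ∩ 2·signedArea(FAB) = -20385/1124]
4. B_y = -4  [BF · EA = 1144/281 ∩ 2·signedArea(FAB) = -20385/1124]
   → B = (-19/2, -4)
5. D_x = -35/4  [D is the midpoint of AB]
6. D_y = -6  [D is the midpoint of AB]
   → D = (-35/4, -6)

B = (-19/2, -4)
D = (-35/4, -6)
F = (-3011/562, -1661/562)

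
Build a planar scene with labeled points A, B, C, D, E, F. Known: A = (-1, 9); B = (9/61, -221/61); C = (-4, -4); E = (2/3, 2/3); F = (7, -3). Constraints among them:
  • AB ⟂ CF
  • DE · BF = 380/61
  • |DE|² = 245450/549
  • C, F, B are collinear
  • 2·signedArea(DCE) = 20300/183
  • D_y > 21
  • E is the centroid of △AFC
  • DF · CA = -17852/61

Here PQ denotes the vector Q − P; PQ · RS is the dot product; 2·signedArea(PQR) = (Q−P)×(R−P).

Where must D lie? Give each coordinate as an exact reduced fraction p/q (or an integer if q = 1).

D = (-131/61, 1319/61)

1. D_x = -131/61  [DF · CA = -17852/61 ∩ 2·signedArea(DCE) = 20300/183]
2. D_y = 1319/61  [DF · CA = -17852/61 ∩ 2·signedArea(DCE) = 20300/183]
   → D = (-131/61, 1319/61)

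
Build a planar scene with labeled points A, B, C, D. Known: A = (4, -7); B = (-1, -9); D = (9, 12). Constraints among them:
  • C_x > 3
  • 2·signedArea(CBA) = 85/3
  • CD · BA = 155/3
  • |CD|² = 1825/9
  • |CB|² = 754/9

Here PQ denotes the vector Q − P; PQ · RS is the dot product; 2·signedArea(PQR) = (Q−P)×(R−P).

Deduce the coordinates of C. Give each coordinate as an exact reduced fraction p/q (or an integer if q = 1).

C = (4, -4/3)

1. C_x = 4  [CD · BA = 155/3 ∩ 2·signedArea(CBA) = 85/3]
2. C_y = -4/3  [CD · BA = 155/3 ∩ 2·signedArea(CBA) = 85/3]
   → C = (4, -4/3)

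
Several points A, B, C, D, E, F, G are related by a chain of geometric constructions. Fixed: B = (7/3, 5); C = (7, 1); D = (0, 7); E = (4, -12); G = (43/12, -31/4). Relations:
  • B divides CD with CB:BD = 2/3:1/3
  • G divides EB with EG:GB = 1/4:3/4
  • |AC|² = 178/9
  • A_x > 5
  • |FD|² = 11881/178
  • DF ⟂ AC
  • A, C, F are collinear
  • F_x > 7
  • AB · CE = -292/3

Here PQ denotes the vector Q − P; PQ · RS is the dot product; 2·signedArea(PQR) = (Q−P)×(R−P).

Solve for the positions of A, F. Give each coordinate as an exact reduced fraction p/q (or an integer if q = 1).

1. A_x = 6  [line 3·x + 13·y + 76/3 = 0 ∩ |AC|² = 178/9]
2. A_y = -10/3  [line 3·x + 13·y + 76/3 = 0 ∩ |AC|² = 178/9]
   → A = (6, -10/3)
3. F_x = 1417/178  [A, C, F are collinear ∩ DF ⟂ AC]
4. F_y = 919/178  [A, C, F are collinear ∩ DF ⟂ AC]
   → F = (1417/178, 919/178)

A = (6, -10/3)
F = (1417/178, 919/178)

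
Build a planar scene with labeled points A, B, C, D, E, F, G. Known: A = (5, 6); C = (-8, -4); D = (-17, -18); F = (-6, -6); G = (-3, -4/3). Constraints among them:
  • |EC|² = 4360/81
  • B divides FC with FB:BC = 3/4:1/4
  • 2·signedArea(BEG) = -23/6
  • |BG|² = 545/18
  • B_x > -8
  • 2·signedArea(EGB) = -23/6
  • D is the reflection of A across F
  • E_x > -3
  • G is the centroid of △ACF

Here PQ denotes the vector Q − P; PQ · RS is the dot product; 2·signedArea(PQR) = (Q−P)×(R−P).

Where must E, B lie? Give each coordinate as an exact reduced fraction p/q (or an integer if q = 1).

1. B_x = -15/2  [B divides FC with FB:BC = 3/4:1/4]
2. B_y = -9/2  [B divides FC with FB:BC = 3/4:1/4]
   → B = (-15/2, -9/2)
3. E_x = -2  [line 19/6·x + -9/2·y + 22/3 = 0 ∩ |EC|² = 4360/81]
4. E_y = 2/9  [line 19/6·x + -9/2·y + 22/3 = 0 ∩ |EC|² = 4360/81]
   → E = (-2, 2/9)

B = (-15/2, -9/2)
E = (-2, 2/9)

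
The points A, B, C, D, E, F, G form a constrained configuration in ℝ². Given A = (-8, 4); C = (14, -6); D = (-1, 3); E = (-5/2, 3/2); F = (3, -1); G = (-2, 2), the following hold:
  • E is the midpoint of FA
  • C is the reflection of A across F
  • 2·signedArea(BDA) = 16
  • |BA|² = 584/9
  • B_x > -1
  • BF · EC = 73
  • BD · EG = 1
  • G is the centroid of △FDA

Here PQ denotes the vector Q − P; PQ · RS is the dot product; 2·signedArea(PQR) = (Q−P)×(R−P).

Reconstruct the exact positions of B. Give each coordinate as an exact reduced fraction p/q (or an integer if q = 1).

1. B_x = -2/3  [BF · EC = 73 ∩ BD · EG = 1]
2. B_y = 2/3  [BF · EC = 73 ∩ BD · EG = 1]
   → B = (-2/3, 2/3)

B = (-2/3, 2/3)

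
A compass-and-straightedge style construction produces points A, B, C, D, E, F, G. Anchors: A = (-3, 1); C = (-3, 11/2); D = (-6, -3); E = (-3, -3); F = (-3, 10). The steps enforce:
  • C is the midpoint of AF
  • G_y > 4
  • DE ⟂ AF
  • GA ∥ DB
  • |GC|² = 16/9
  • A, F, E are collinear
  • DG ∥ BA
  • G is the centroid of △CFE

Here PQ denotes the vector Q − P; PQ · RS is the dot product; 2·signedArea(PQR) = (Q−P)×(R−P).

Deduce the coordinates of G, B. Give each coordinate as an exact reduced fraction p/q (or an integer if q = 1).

B = (-6, -37/6)
G = (-3, 25/6)

1. G_x = -3  [G is the centroid of △CFE]
2. G_y = 25/6  [G is the centroid of △CFE]
   → G = (-3, 25/6)
3. B_x = -6  [DG ∥ BA ∩ GA ∥ DB]
4. B_y = -37/6  [DG ∥ BA ∩ GA ∥ DB]
   → B = (-6, -37/6)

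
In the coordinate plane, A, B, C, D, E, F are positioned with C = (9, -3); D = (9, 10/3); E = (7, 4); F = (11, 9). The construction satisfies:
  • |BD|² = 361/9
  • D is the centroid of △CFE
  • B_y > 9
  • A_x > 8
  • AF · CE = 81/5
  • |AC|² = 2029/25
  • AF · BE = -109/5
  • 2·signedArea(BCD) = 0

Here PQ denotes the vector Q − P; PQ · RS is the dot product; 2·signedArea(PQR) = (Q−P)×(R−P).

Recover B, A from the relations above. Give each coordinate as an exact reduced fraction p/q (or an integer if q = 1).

1. B_x = 9  [2·signedArea(BCD) = 0]
2. B_y = 29/3  [|BD|² = 361/9]
   → B = (9, 29/3)
3. A_x = 43/5  [AF · BE = -109/5 ∩ AF · CE = 81/5]
4. A_y = 6  [AF · BE = -109/5 ∩ AF · CE = 81/5]
   → A = (43/5, 6)

A = (43/5, 6)
B = (9, 29/3)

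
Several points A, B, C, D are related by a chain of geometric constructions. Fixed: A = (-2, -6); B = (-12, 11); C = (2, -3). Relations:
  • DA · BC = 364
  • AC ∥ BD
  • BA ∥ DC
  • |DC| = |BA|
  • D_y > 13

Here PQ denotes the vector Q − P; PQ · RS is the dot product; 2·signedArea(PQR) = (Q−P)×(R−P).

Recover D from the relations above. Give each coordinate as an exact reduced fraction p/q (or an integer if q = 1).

1. D_x = -8  [BA ∥ DC ∩ AC ∥ BD]
2. D_y = 14  [BA ∥ DC ∩ AC ∥ BD]
   → D = (-8, 14)

D = (-8, 14)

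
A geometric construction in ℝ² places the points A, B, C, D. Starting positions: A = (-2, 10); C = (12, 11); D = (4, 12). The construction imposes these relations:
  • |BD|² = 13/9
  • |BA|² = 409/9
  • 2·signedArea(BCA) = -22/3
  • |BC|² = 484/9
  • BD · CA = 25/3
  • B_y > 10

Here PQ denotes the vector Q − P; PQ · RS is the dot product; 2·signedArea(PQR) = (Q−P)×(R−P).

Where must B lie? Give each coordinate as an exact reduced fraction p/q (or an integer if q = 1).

B = (14/3, 11)

1. B_x = 14/3  [BD · CA = 25/3 ∩ 2·signedArea(BCA) = -22/3]
2. B_y = 11  [BD · CA = 25/3 ∩ 2·signedArea(BCA) = -22/3]
   → B = (14/3, 11)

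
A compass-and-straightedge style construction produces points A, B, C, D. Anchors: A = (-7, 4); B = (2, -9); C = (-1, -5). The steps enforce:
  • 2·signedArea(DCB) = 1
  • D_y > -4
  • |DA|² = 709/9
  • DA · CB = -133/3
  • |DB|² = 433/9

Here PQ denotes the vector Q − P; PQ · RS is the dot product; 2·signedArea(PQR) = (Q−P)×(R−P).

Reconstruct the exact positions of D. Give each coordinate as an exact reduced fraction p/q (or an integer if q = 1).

D = (-2, -10/3)

1. D_x = -2  [2·signedArea(DCB) = 1 ∩ DA · CB = -133/3]
2. D_y = -10/3  [2·signedArea(DCB) = 1 ∩ DA · CB = -133/3]
   → D = (-2, -10/3)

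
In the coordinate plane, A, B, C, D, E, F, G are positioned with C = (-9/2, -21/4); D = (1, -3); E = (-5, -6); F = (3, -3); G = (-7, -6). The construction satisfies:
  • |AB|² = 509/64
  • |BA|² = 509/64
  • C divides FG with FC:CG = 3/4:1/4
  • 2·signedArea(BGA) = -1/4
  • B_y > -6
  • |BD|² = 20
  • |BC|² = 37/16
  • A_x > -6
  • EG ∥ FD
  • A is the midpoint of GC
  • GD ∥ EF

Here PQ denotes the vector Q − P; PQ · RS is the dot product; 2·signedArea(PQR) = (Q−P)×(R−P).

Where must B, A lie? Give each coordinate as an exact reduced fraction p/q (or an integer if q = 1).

A = (-23/4, -45/8)
B = (-3, -5)

1. A_x = -23/4  [A is the midpoint of GC]
2. A_y = -45/8  [A is the midpoint of GC]
   → A = (-23/4, -45/8)
3. B_x = -3  [line -3/8·x + 5/4·y + 41/8 = 0 ∩ |BA|² = 509/64]
4. B_y = -5  [line -3/8·x + 5/4·y + 41/8 = 0 ∩ |BA|² = 509/64]
   → B = (-3, -5)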